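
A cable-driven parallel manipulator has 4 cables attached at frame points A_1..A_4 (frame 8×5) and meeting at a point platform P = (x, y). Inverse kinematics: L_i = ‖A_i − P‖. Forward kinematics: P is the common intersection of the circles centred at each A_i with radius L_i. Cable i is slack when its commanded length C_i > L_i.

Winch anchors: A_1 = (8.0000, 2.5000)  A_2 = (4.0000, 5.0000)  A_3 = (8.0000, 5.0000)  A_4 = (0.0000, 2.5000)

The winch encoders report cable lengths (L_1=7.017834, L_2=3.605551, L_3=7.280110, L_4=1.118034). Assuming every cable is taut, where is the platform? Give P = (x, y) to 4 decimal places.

(1.0000, 3.0000)

each cable: (A_i−P)·(A_i−P) = L_i²; let k_i = ‖A_i‖²−L_i²
k_1 = 64.0000+6.2500−49.2500 = 21.0000
row 1: 8.0000x − 5.0000y = -7.0000  (k_2=28.0000)
row 2: 0.0000x − 5.0000y = -15.0000  (k_3=36.0000)
row 3: 16.0000x + 0.0000y = 16.0000  (k_4=5.0000)
Cramer on rows 1–2 → x = 1.0000, y = 3.0000
check cable 4: ‖A_4−P‖² = 1.2500 ≈ L_4² = 1.2500 ✓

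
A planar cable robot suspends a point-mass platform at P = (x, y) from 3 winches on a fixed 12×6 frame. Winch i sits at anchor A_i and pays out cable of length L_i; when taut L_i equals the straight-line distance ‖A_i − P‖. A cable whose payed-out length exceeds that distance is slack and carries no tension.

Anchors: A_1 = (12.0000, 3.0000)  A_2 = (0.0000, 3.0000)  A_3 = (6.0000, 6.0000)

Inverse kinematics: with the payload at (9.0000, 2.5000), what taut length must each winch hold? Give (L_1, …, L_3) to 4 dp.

(3.0414, 9.0139, 4.6098)

cable 1: Δx=3.0000, Δy=0.5000; L_1 = √(Δx²+Δy²) = 3.0414
cable 2: Δx=-9.0000, Δy=0.5000; L_2 = √(Δx²+Δy²) = 9.0139
cable 3: Δx=-3.0000, Δy=3.5000; L_3 = √(Δx²+Δy²) = 4.6098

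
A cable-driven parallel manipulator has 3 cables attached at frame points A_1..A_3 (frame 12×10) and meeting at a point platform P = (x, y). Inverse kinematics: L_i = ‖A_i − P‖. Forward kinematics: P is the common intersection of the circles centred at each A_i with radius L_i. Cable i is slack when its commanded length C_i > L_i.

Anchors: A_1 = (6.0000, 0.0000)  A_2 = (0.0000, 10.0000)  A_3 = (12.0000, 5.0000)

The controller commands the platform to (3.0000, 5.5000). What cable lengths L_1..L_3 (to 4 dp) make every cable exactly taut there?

cable 1: Δx=3.0000, Δy=-5.5000; L_1 = √(Δx²+Δy²) = 6.2650
cable 2: Δx=-3.0000, Δy=4.5000; L_2 = √(Δx²+Δy²) = 5.4083
cable 3: Δx=9.0000, Δy=-0.5000; L_3 = √(Δx²+Δy²) = 9.0139

(6.2650, 5.4083, 9.0139)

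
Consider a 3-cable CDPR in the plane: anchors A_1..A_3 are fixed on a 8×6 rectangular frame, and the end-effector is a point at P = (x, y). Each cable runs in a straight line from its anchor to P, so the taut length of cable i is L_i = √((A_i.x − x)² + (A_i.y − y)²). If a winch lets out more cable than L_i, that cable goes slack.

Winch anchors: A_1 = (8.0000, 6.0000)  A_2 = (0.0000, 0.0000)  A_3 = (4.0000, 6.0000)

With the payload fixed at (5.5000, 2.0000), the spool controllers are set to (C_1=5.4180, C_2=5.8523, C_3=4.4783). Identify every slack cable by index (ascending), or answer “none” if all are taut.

1, 3

i=1: geometric 4.7170 vs commanded 5.4180 ⇒ slack
i=2: geometric 5.8523 vs commanded 5.8523 ⇒ taut
i=3: geometric 4.2720 vs commanded 4.4783 ⇒ slack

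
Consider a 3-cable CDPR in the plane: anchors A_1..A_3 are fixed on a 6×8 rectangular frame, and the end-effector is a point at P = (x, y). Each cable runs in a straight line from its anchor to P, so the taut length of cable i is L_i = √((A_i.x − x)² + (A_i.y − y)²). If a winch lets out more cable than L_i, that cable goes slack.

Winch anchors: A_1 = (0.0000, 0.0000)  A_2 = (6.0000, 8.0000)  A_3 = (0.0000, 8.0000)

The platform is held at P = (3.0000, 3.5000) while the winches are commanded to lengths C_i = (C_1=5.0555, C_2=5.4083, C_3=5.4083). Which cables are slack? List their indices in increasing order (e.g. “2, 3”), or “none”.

1

cable 1: √((-3.0000)²+(-3.5000)²)=4.6098, C_1=5.0555: slack
cable 2: √((3.0000)²+(4.5000)²)=5.4083, C_2=5.4083: taut
cable 3: √((-3.0000)²+(4.5000)²)=5.4083, C_3=5.4083: taut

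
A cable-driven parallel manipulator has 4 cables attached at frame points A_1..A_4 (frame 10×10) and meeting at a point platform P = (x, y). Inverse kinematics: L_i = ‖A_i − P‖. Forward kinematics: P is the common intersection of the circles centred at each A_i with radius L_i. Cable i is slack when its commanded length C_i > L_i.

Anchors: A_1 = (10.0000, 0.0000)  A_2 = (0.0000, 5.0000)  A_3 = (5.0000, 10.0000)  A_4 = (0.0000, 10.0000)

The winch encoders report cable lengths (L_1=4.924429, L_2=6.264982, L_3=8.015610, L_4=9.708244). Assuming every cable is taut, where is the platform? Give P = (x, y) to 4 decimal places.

(5.5000, 2.0000)

expand ‖A_i−P‖²=L_i² and subtract eq 1 (k_i ≔ ‖A_i‖²−L_i²)
k_1 = 100.0000+0.0000−24.2500 = 75.7500
eq1−eq2 → [20.0000  -10.0000]·P = 90.0000
eq1−eq3 → [10.0000  -20.0000]·P = 15.0000
eq1−eq4 → [20.0000  -20.0000]·P = 70.0000
2×2 solve → P = (5.5000, 2.0000)
check cable 4: ‖A_4−P‖² = 94.2500 ≈ L_4² = 94.2500 ✓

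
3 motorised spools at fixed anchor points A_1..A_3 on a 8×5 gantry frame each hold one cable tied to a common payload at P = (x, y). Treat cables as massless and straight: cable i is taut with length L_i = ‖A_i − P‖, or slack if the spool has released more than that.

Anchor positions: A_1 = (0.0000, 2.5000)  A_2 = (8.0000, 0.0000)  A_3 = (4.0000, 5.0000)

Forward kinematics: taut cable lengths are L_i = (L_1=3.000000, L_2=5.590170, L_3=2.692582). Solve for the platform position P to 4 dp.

each cable: (A_i−P)·(A_i−P) = L_i²; let k_i = ‖A_i‖²−L_i²
k_1 = 0.0000+6.2500−9.0000 = -2.7500
row 1: -16.0000x + 5.0000y = -35.5000  (k_2=32.7500)
row 2: -8.0000x − 5.0000y = -36.5000  (k_3=33.7500)
Cramer on rows 1–2 → x = 3.0000, y = 2.5000

(3.0000, 2.5000)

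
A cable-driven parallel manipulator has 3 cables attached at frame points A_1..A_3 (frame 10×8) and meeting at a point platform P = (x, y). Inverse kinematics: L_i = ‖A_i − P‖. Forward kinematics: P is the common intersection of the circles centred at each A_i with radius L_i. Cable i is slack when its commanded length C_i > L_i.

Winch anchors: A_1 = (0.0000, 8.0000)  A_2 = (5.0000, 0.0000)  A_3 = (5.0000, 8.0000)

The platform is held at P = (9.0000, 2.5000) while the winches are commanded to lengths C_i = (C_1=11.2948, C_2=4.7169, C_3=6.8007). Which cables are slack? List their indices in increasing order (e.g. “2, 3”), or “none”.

1

cable 1: L_1 = ‖A_1−P‖ = 10.5475;  C_1 = 11.2948 → slack
cable 2: L_2 = ‖A_2−P‖ = 4.7170;  C_2 = 4.7169 → taut
cable 3: L_3 = ‖A_3−P‖ = 6.8007;  C_3 = 6.8007 → taut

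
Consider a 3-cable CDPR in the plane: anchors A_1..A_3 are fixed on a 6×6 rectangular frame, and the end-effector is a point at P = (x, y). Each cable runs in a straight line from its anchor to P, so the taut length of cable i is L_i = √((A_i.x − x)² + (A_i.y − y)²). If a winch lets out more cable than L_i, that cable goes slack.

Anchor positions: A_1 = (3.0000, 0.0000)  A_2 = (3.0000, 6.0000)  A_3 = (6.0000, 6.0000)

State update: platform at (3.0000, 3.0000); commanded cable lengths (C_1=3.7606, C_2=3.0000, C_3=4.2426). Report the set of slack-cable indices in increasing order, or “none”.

1

cable 1: L_1 = ‖A_1−P‖ = 3.0000;  C_1 = 3.7606 → slack
cable 2: L_2 = ‖A_2−P‖ = 3.0000;  C_2 = 3.0000 → taut
cable 3: L_3 = ‖A_3−P‖ = 4.2426;  C_3 = 4.2426 → taut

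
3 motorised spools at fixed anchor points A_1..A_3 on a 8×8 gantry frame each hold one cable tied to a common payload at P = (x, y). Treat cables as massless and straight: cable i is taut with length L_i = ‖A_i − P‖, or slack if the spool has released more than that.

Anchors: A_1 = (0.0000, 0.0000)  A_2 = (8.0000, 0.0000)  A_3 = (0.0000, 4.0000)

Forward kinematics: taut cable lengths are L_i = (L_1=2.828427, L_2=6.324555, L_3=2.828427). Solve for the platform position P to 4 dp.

(2.0000, 2.0000)

expand ‖A_i−P‖²=L_i² and subtract eq 1 (k_i ≔ ‖A_i‖²−L_i²)
k_1 = 0.0000+0.0000−8.0000 = -8.0000
eq1−eq2 → [-16.0000  0.0000]·P = -32.0000
eq1−eq3 → [0.0000  -8.0000]·P = -16.0000
2×2 solve → P = (2.0000, 2.0000)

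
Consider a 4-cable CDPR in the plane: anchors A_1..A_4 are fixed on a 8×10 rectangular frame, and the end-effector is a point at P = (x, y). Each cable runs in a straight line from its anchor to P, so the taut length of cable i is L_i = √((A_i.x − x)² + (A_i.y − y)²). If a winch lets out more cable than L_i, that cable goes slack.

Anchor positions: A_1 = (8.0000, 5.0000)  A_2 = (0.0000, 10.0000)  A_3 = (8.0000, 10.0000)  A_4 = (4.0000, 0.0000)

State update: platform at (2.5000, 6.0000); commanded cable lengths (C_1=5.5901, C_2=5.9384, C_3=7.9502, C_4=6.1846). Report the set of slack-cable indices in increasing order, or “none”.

2, 3

cable 1: L_1 = ‖A_1−P‖ = 5.5902;  C_1 = 5.5901 → taut
cable 2: L_2 = ‖A_2−P‖ = 4.7170;  C_2 = 5.9384 → slack
cable 3: L_3 = ‖A_3−P‖ = 6.8007;  C_3 = 7.9502 → slack
cable 4: L_4 = ‖A_4−P‖ = 6.1847;  C_4 = 6.1846 → taut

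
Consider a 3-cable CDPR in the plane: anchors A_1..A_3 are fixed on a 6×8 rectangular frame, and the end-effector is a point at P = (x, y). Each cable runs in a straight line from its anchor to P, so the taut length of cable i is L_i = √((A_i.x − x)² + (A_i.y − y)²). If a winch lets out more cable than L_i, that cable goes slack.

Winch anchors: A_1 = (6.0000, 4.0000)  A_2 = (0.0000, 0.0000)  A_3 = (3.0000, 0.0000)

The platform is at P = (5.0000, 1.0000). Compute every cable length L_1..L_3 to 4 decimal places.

(3.1623, 5.0990, 2.2361)

L_1 = √((6.0000−5.0000)² + (4.0000−1.0000)²) = 3.1623
L_2 = √((0.0000−5.0000)² + (0.0000−1.0000)²) = 5.0990
L_3 = √((3.0000−5.0000)² + (0.0000−1.0000)²) = 2.2361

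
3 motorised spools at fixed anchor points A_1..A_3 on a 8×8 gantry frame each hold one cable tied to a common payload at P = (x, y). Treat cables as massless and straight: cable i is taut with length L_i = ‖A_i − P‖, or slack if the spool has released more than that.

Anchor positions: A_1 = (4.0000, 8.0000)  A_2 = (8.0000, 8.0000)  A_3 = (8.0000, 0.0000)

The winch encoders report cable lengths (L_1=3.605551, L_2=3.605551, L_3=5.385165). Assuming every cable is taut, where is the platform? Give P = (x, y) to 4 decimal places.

expand ‖A_i−P‖²=L_i² and subtract eq 1 (k_i ≔ ‖A_i‖²−L_i²)
k_1 = 16.0000+64.0000−13.0000 = 67.0000
eq1−eq2 → [-8.0000  0.0000]·P = -48.0000
eq1−eq3 → [-8.0000  16.0000]·P = 32.0000
2×2 solve → P = (6.0000, 5.0000)

(6.0000, 5.0000)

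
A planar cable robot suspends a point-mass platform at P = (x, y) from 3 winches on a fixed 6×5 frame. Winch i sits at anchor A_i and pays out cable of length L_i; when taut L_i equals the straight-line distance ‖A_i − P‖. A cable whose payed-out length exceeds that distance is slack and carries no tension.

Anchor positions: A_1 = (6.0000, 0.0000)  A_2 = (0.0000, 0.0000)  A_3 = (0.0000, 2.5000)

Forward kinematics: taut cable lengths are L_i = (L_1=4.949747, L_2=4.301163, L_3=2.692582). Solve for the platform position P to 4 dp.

each cable: (A_i−P)·(A_i−P) = L_i²; let q_i = ‖A_i‖²−L_i²
q_1 = 36.0000+0.0000−24.5000 = 11.5000
row 1: 12.0000x + 0.0000y = 30.0000  (q_2=-18.5000)
row 2: 12.0000x − 5.0000y = 12.5000  (q_3=-1.0000)
Cramer on rows 1–2 → x = 2.5000, y = 3.5000

(2.5000, 3.5000)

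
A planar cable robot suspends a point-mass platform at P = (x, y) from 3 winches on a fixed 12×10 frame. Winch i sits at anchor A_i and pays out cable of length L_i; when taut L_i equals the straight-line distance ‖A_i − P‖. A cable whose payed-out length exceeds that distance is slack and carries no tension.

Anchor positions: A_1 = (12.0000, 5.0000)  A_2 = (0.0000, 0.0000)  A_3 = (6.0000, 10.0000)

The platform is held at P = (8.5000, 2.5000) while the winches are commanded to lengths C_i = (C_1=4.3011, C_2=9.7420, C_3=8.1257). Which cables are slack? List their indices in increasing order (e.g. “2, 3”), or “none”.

2, 3

cable 1: L_1 = ‖A_1−P‖ = 4.3012;  C_1 = 4.3011 → taut
cable 2: L_2 = ‖A_2−P‖ = 8.8600;  C_2 = 9.7420 → slack
cable 3: L_3 = ‖A_3−P‖ = 7.9057;  C_3 = 8.1257 → slack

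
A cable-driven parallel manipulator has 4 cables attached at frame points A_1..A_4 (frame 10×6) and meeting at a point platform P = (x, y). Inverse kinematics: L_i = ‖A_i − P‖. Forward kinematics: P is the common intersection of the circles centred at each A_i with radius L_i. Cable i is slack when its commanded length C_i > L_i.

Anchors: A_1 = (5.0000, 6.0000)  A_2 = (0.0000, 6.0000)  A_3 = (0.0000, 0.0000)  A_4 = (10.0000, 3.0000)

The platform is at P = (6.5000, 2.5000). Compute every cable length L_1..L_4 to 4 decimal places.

(3.8079, 7.3824, 6.9642, 3.5355)

cable 1: Δx=-1.5000, Δy=3.5000; L_1 = √(Δx²+Δy²) = 3.8079
cable 2: Δx=-6.5000, Δy=3.5000; L_2 = √(Δx²+Δy²) = 7.3824
cable 3: Δx=-6.5000, Δy=-2.5000; L_3 = √(Δx²+Δy²) = 6.9642
cable 4: Δx=3.5000, Δy=0.5000; L_4 = √(Δx²+Δy²) = 3.5355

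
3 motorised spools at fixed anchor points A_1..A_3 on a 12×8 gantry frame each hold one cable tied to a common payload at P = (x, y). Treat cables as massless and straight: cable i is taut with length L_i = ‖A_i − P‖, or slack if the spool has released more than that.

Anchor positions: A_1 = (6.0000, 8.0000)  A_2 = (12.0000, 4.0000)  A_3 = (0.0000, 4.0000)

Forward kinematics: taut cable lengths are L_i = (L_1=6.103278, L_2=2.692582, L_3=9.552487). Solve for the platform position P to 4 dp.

circle eqns → linear via eq_j − eq_1; set c_j = A_j·A_j − L_j²
c_1 = 36.0000+64.0000−37.2500 = 62.7500
-12.0000·x + 8.0000·y = c_1−c_2 = -90.0000
12.0000·x + 8.0000·y = c_1−c_3 = 138.0000
solve first two rows → x=9.5000, y=3.0000

(9.5000, 3.0000)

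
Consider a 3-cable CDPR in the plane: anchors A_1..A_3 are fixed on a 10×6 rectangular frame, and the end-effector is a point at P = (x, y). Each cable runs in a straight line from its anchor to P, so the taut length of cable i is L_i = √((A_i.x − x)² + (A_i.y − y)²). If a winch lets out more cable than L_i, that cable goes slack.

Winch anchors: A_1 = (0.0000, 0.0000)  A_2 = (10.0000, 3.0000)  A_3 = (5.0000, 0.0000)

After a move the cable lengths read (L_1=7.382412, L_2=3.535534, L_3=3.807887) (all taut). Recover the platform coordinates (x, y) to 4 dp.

(6.5000, 3.5000)

each cable: (A_i−P)·(A_i−P) = L_i²; let k_i = ‖A_i‖²−L_i²
k_1 = 0.0000+0.0000−54.5000 = -54.5000
row 1: -20.0000x − 6.0000y = -151.0000  (k_2=96.5000)
row 2: -10.0000x + 0.0000y = -65.0000  (k_3=10.5000)
Cramer on rows 1–2 → x = 6.5000, y = 3.5000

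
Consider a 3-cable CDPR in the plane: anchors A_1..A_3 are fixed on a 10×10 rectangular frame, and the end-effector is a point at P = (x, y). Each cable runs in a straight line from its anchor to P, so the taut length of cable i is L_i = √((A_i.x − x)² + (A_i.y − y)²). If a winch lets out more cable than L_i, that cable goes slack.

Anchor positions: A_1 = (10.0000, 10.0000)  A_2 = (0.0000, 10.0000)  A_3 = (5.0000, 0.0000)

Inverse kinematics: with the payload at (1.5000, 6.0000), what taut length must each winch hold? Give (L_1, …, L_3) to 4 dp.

cable 1: Δx=8.5000, Δy=4.0000; L_1 = √(Δx²+Δy²) = 9.3941
cable 2: Δx=-1.5000, Δy=4.0000; L_2 = √(Δx²+Δy²) = 4.2720
cable 3: Δx=3.5000, Δy=-6.0000; L_3 = √(Δx²+Δy²) = 6.9462

(9.3941, 4.2720, 6.9462)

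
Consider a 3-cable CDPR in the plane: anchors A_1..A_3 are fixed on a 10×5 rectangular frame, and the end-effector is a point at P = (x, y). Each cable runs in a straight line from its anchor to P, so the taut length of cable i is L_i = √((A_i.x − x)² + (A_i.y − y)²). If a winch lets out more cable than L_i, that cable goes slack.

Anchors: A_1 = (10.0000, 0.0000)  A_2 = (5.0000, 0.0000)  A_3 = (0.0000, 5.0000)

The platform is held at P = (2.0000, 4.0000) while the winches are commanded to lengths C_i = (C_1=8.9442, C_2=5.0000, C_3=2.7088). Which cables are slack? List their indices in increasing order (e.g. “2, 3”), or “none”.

i=1: geometric 8.9443 vs commanded 8.9442 ⇒ taut
i=2: geometric 5.0000 vs commanded 5.0000 ⇒ taut
i=3: geometric 2.2361 vs commanded 2.7088 ⇒ slack

3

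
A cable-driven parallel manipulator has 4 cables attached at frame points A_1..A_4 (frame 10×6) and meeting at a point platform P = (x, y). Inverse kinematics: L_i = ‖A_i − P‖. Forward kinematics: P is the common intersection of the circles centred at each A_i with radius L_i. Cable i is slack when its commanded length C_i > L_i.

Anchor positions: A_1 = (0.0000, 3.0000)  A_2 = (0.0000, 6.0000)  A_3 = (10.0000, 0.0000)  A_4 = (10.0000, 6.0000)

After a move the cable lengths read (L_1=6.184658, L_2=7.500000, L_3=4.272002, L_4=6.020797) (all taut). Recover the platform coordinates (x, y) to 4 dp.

expand ‖A_i−P‖²=L_i² and subtract eq 1 (c_i ≔ ‖A_i‖²−L_i²)
c_1 = 0.0000+9.0000−38.2500 = -29.2500
eq1−eq2 → [0.0000  -6.0000]·P = -9.0000
eq1−eq3 → [-20.0000  6.0000]·P = -111.0000
eq1−eq4 → [-20.0000  -6.0000]·P = -129.0000
2×2 solve → P = (6.0000, 1.5000)
check cable 4: ‖A_4−P‖² = 36.2500 ≈ L_4² = 36.2500 ✓

(6.0000, 1.5000)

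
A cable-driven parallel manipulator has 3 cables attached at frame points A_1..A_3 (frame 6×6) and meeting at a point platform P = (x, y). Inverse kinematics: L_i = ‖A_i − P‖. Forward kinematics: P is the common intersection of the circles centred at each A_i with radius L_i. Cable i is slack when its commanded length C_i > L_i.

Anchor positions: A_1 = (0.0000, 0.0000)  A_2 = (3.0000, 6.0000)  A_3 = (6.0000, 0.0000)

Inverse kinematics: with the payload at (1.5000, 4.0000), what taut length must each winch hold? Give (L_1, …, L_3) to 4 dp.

L_1: Δ = A_1−P = (-1.5000, -4.0000) → ‖Δ‖ = √18.2500 = 4.2720
L_2: Δ = A_2−P = (1.5000, 2.0000) → ‖Δ‖ = √6.2500 = 2.5000
L_3: Δ = A_3−P = (4.5000, -4.0000) → ‖Δ‖ = √36.2500 = 6.0208

(4.2720, 2.5000, 6.0208)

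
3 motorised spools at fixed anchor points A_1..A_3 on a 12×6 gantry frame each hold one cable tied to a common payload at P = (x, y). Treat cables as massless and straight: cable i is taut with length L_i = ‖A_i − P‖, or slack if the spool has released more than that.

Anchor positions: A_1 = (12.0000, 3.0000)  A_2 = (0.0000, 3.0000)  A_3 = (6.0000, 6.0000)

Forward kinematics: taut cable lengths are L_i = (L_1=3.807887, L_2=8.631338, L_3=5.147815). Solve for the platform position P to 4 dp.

(8.5000, 1.5000)

circle eqns → linear via eq_j − eq_1; set q_j = A_j·A_j − L_j²
q_1 = 144.0000+9.0000−14.5000 = 138.5000
24.0000·x + 0.0000·y = q_1−q_2 = 204.0000
12.0000·x − 6.0000·y = q_1−q_3 = 93.0000
solve first two rows → x=8.5000, y=1.5000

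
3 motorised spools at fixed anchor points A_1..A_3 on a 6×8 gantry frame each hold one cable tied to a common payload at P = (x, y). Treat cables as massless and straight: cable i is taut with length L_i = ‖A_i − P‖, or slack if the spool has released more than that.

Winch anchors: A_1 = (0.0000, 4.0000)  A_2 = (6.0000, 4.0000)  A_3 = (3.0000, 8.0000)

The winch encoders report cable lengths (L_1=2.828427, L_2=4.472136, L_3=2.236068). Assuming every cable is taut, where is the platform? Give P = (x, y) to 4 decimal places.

each cable: (A_i−P)·(A_i−P) = L_i²; let q_i = ‖A_i‖²−L_i²
q_1 = 0.0000+16.0000−8.0000 = 8.0000
row 1: -12.0000x + 0.0000y = -24.0000  (q_2=32.0000)
row 2: -6.0000x − 8.0000y = -60.0000  (q_3=68.0000)
Cramer on rows 1–2 → x = 2.0000, y = 6.0000

(2.0000, 6.0000)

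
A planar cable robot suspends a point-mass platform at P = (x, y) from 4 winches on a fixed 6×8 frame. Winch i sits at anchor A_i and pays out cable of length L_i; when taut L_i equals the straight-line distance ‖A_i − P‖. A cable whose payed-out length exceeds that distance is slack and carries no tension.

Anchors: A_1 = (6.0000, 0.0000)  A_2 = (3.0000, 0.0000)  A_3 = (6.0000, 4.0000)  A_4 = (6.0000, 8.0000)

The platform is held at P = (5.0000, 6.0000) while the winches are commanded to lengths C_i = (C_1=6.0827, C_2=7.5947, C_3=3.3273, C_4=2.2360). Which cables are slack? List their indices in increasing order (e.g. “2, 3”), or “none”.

cable 1: √((1.0000)²+(-6.0000)²)=6.0828, C_1=6.0827: taut
cable 2: √((-2.0000)²+(-6.0000)²)=6.3246, C_2=7.5947: slack
cable 3: √((1.0000)²+(-2.0000)²)=2.2361, C_3=3.3273: slack
cable 4: √((1.0000)²+(2.0000)²)=2.2361, C_4=2.2360: taut

2, 3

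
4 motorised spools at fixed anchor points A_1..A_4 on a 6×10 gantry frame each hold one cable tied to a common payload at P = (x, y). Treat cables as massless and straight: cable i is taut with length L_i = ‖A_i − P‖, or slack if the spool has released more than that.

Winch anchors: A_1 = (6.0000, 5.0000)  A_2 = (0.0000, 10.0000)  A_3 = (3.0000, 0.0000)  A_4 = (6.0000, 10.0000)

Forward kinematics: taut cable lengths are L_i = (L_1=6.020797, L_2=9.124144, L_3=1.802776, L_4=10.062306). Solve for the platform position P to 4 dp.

(1.5000, 1.0000)

expand ‖A_i−P‖²=L_i² and subtract eq 1 (c_i ≔ ‖A_i‖²−L_i²)
c_1 = 36.0000+25.0000−36.2500 = 24.7500
eq1−eq2 → [12.0000  -10.0000]·P = 8.0000
eq1−eq3 → [6.0000  10.0000]·P = 19.0000
eq1−eq4 → [0.0000  -10.0000]·P = -10.0000
2×2 solve → P = (1.5000, 1.0000)
check cable 4: ‖A_4−P‖² = 101.2500 ≈ L_4² = 101.2500 ✓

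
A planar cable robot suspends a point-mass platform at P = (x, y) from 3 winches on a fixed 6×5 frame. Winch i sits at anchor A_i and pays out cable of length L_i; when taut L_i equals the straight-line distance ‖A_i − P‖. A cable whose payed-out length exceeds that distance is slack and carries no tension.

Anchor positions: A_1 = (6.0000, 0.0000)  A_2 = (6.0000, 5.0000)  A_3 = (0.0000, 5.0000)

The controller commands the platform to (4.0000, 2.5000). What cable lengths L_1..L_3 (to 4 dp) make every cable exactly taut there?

(3.2016, 3.2016, 4.7170)

L_1 = √((6.0000−4.0000)² + (0.0000−2.5000)²) = 3.2016
L_2 = √((6.0000−4.0000)² + (5.0000−2.5000)²) = 3.2016
L_3 = √((0.0000−4.0000)² + (5.0000−2.5000)²) = 4.7170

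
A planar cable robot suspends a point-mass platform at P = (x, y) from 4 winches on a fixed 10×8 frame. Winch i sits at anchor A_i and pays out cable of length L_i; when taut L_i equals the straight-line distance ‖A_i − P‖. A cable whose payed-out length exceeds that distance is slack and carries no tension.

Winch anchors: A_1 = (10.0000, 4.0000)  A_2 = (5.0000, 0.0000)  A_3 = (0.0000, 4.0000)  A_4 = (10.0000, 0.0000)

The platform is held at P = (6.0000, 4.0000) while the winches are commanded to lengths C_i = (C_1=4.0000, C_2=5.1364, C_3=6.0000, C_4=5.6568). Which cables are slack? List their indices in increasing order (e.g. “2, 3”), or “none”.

2

i=1: geometric 4.0000 vs commanded 4.0000 ⇒ taut
i=2: geometric 4.1231 vs commanded 5.1364 ⇒ slack
i=3: geometric 6.0000 vs commanded 6.0000 ⇒ taut
i=4: geometric 5.6569 vs commanded 5.6568 ⇒ taut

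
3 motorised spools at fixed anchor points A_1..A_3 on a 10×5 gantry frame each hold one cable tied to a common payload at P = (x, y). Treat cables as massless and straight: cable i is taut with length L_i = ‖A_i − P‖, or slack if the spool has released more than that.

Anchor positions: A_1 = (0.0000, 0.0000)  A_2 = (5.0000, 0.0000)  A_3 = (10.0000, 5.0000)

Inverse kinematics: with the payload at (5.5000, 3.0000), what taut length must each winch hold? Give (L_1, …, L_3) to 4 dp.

L_1 = √((0.0000−5.5000)² + (0.0000−3.0000)²) = 6.2650
L_2 = √((5.0000−5.5000)² + (0.0000−3.0000)²) = 3.0414
L_3 = √((10.0000−5.5000)² + (5.0000−3.0000)²) = 4.9244

(6.2650, 3.0414, 4.9244)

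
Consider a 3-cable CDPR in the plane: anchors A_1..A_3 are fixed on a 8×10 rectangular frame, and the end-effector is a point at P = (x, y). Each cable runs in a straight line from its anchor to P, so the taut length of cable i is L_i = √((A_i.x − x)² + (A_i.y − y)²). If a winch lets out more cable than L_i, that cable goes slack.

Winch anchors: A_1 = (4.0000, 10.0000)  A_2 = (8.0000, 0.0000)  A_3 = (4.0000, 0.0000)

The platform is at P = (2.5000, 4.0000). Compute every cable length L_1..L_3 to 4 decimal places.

L_1 = √((4.0000−2.5000)² + (10.0000−4.0000)²) = 6.1847
L_2 = √((8.0000−2.5000)² + (0.0000−4.0000)²) = 6.8007
L_3 = √((4.0000−2.5000)² + (0.0000−4.0000)²) = 4.2720

(6.1847, 6.8007, 4.2720)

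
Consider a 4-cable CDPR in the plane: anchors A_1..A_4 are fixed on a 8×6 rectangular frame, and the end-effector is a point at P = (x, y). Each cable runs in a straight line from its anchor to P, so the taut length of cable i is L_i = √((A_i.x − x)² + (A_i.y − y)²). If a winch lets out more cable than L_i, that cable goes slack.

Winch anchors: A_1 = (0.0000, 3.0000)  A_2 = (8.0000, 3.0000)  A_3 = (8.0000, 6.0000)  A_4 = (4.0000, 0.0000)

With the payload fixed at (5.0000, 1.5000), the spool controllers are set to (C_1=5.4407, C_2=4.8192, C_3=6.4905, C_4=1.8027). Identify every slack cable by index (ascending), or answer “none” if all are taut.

cable 1: L_1 = ‖A_1−P‖ = 5.2202;  C_1 = 5.4407 → slack
cable 2: L_2 = ‖A_2−P‖ = 3.3541;  C_2 = 4.8192 → slack
cable 3: L_3 = ‖A_3−P‖ = 5.4083;  C_3 = 6.4905 → slack
cable 4: L_4 = ‖A_4−P‖ = 1.8028;  C_4 = 1.8027 → taut

1, 2, 3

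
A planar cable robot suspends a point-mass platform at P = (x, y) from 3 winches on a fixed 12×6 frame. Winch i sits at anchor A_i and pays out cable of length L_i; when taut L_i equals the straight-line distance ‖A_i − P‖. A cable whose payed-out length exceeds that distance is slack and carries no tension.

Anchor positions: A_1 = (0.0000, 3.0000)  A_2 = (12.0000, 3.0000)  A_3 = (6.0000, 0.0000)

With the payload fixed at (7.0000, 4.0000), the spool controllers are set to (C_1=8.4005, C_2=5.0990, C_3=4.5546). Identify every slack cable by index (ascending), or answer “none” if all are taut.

1, 3

cable 1: L_1 = ‖A_1−P‖ = 7.0711;  C_1 = 8.4005 → slack
cable 2: L_2 = ‖A_2−P‖ = 5.0990;  C_2 = 5.0990 → taut
cable 3: L_3 = ‖A_3−P‖ = 4.1231;  C_3 = 4.5546 → slack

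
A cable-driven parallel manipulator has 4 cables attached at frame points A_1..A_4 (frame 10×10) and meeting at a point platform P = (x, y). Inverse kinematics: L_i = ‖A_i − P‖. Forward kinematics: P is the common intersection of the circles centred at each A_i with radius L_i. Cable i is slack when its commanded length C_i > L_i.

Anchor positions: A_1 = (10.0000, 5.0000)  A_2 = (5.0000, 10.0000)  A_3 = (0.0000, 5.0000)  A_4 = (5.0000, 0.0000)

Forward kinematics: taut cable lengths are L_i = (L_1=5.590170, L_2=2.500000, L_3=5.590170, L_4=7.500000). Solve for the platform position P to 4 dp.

(5.0000, 7.5000)

expand ‖A_i−P‖²=L_i² and subtract eq 1 (c_i ≔ ‖A_i‖²−L_i²)
c_1 = 100.0000+25.0000−31.2500 = 93.7500
eq1−eq2 → [10.0000  -10.0000]·P = -25.0000
eq1−eq3 → [20.0000  0.0000]·P = 100.0000
eq1−eq4 → [10.0000  10.0000]·P = 125.0000
2×2 solve → P = (5.0000, 7.5000)
check cable 4: ‖A_4−P‖² = 56.2500 ≈ L_4² = 56.2500 ✓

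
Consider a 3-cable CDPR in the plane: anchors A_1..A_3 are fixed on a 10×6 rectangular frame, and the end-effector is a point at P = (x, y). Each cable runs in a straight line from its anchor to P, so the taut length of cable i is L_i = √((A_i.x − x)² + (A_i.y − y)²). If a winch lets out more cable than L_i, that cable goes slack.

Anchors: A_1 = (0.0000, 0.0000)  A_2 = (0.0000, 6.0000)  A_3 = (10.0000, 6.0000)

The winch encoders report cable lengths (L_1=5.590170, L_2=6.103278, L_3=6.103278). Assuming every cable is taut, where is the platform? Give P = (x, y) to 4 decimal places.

each cable: (A_i−P)·(A_i−P) = L_i²; let c_i = ‖A_i‖²−L_i²
c_1 = 0.0000+0.0000−31.2500 = -31.2500
row 1: 0.0000x − 12.0000y = -30.0000  (c_2=-1.2500)
row 2: -20.0000x − 12.0000y = -130.0000  (c_3=98.7500)
Cramer on rows 1–2 → x = 5.0000, y = 2.5000

(5.0000, 2.5000)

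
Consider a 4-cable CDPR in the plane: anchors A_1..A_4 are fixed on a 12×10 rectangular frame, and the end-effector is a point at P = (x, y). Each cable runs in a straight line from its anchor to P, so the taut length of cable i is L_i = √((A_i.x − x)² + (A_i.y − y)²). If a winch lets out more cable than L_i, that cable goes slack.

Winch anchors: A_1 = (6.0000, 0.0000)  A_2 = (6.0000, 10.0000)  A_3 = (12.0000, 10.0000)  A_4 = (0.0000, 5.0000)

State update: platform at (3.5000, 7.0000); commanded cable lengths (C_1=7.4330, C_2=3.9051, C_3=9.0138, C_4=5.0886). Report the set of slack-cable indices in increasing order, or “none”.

cable 1: √((2.5000)²+(-7.0000)²)=7.4330, C_1=7.4330: taut
cable 2: √((2.5000)²+(3.0000)²)=3.9051, C_2=3.9051: taut
cable 3: √((8.5000)²+(3.0000)²)=9.0139, C_3=9.0138: taut
cable 4: √((-3.5000)²+(-2.0000)²)=4.0311, C_4=5.0886: slack

4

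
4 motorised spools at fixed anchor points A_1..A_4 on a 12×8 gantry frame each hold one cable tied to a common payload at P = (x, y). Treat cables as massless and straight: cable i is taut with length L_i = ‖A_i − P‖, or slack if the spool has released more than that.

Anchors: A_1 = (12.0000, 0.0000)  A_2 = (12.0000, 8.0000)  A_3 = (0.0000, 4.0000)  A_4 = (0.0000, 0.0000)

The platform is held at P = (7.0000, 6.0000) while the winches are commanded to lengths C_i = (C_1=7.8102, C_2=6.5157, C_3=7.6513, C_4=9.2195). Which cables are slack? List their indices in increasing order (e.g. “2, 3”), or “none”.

2, 3

i=1: geometric 7.8102 vs commanded 7.8102 ⇒ taut
i=2: geometric 5.3852 vs commanded 6.5157 ⇒ slack
i=3: geometric 7.2801 vs commanded 7.6513 ⇒ slack
i=4: geometric 9.2195 vs commanded 9.2195 ⇒ taut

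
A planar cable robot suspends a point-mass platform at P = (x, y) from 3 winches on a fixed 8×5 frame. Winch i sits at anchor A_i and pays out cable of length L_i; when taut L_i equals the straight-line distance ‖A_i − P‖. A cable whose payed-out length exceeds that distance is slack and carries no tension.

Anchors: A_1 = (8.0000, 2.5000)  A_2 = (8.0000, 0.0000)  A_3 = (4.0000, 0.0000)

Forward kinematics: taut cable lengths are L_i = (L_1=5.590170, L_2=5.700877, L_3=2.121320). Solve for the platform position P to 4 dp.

(2.5000, 1.5000)

expand ‖A_i−P‖²=L_i² and subtract eq 1 (c_i ≔ ‖A_i‖²−L_i²)
c_1 = 64.0000+6.2500−31.2500 = 39.0000
eq1−eq2 → [0.0000  5.0000]·P = 7.5000
eq1−eq3 → [8.0000  5.0000]·P = 27.5000
2×2 solve → P = (2.5000, 1.5000)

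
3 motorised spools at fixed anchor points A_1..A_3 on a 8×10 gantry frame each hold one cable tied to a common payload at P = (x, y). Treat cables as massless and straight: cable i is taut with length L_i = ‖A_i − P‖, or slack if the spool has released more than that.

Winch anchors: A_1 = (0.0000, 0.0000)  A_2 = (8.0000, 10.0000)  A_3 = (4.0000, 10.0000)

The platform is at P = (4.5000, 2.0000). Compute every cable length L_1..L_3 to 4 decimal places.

(4.9244, 8.7321, 8.0156)

cable 1: Δx=-4.5000, Δy=-2.0000; L_1 = √(Δx²+Δy²) = 4.9244
cable 2: Δx=3.5000, Δy=8.0000; L_2 = √(Δx²+Δy²) = 8.7321
cable 3: Δx=-0.5000, Δy=8.0000; L_3 = √(Δx²+Δy²) = 8.0156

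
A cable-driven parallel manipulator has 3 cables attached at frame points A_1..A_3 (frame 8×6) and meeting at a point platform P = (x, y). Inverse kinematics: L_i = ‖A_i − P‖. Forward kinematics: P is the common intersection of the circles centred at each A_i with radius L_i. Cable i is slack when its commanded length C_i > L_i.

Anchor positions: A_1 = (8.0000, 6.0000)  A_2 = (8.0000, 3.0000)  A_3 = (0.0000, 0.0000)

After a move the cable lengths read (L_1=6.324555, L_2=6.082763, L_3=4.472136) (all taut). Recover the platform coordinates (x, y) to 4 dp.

each cable: (A_i−P)·(A_i−P) = L_i²; let c_i = ‖A_i‖²−L_i²
c_1 = 64.0000+36.0000−40.0000 = 60.0000
row 1: 0.0000x + 6.0000y = 24.0000  (c_2=36.0000)
row 2: 16.0000x + 12.0000y = 80.0000  (c_3=-20.0000)
Cramer on rows 1–2 → x = 2.0000, y = 4.0000

(2.0000, 4.0000)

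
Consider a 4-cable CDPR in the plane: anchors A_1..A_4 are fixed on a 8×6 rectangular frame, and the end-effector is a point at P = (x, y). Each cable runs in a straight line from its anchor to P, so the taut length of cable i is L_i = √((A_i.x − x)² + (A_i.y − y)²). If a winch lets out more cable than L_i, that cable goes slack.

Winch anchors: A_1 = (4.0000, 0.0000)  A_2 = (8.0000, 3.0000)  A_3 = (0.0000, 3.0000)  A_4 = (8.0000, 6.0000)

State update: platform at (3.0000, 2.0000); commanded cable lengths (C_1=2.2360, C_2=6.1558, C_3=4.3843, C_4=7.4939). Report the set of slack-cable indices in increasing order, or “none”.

2, 3, 4

cable 1: √((1.0000)²+(-2.0000)²)=2.2361, C_1=2.2360: taut
cable 2: √((5.0000)²+(1.0000)²)=5.0990, C_2=6.1558: slack
cable 3: √((-3.0000)²+(1.0000)²)=3.1623, C_3=4.3843: slack
cable 4: √((5.0000)²+(4.0000)²)=6.4031, C_4=7.4939: slack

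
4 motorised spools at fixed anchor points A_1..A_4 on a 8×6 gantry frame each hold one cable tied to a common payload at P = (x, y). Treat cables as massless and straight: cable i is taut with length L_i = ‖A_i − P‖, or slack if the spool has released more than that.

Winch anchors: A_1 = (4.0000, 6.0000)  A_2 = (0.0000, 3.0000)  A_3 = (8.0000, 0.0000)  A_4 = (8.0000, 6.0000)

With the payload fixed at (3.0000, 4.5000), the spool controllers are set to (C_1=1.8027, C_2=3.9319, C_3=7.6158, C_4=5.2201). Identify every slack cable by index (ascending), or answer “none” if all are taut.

cable 1: L_1 = ‖A_1−P‖ = 1.8028;  C_1 = 1.8027 → taut
cable 2: L_2 = ‖A_2−P‖ = 3.3541;  C_2 = 3.9319 → slack
cable 3: L_3 = ‖A_3−P‖ = 6.7268;  C_3 = 7.6158 → slack
cable 4: L_4 = ‖A_4−P‖ = 5.2202;  C_4 = 5.2201 → taut

2, 3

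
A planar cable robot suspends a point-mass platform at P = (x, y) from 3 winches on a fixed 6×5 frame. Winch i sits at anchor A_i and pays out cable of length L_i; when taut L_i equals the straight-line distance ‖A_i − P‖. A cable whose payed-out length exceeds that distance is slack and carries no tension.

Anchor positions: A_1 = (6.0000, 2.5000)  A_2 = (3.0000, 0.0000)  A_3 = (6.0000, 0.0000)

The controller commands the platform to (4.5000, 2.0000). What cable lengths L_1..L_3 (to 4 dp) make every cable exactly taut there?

(1.5811, 2.5000, 2.5000)

L_1 = √((6.0000−4.5000)² + (2.5000−2.0000)²) = 1.5811
L_2 = √((3.0000−4.5000)² + (0.0000−2.0000)²) = 2.5000
L_3 = √((6.0000−4.5000)² + (0.0000−2.0000)²) = 2.5000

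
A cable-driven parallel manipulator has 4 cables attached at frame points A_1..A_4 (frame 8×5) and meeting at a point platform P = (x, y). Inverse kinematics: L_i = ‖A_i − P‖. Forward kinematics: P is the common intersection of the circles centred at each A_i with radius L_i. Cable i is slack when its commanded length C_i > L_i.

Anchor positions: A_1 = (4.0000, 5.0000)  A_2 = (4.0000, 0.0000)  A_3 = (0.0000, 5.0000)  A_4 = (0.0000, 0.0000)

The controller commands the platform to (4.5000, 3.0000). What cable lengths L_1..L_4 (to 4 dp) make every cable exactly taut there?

(2.0616, 3.0414, 4.9244, 5.4083)

cable 1: Δx=-0.5000, Δy=2.0000; L_1 = √(Δx²+Δy²) = 2.0616
cable 2: Δx=-0.5000, Δy=-3.0000; L_2 = √(Δx²+Δy²) = 3.0414
cable 3: Δx=-4.5000, Δy=2.0000; L_3 = √(Δx²+Δy²) = 4.9244
cable 4: Δx=-4.5000, Δy=-3.0000; L_4 = √(Δx²+Δy²) = 5.4083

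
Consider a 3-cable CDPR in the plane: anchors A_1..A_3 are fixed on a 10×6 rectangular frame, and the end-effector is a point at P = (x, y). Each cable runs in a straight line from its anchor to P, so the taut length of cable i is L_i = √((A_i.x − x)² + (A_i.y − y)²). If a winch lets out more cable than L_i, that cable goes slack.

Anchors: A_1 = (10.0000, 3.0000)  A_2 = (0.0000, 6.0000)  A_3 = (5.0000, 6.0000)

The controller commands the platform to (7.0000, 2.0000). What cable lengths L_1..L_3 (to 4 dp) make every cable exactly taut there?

(3.1623, 8.0623, 4.4721)

L_1 = √((10.0000−7.0000)² + (3.0000−2.0000)²) = 3.1623
L_2 = √((0.0000−7.0000)² + (6.0000−2.0000)²) = 8.0623
L_3 = √((5.0000−7.0000)² + (6.0000−2.0000)²) = 4.4721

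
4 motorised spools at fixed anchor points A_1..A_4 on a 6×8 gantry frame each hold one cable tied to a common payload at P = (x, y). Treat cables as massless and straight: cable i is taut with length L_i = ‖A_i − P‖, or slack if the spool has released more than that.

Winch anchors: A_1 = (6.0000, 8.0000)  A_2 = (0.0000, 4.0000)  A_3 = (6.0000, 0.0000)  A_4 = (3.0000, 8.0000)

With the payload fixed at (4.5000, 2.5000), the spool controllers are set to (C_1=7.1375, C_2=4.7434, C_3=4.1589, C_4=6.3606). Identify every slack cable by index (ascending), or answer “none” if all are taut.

1, 3, 4

i=1: geometric 5.7009 vs commanded 7.1375 ⇒ slack
i=2: geometric 4.7434 vs commanded 4.7434 ⇒ taut
i=3: geometric 2.9155 vs commanded 4.1589 ⇒ slack
i=4: geometric 5.7009 vs commanded 6.3606 ⇒ slack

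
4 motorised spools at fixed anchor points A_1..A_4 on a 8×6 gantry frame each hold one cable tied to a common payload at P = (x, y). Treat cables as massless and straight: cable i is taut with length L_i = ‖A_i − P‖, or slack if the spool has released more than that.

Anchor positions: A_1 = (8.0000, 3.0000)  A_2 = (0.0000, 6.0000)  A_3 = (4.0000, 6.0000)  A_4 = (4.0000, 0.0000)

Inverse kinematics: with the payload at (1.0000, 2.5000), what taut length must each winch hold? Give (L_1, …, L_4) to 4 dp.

cable 1: Δx=7.0000, Δy=0.5000; L_1 = √(Δx²+Δy²) = 7.0178
cable 2: Δx=-1.0000, Δy=3.5000; L_2 = √(Δx²+Δy²) = 3.6401
cable 3: Δx=3.0000, Δy=3.5000; L_3 = √(Δx²+Δy²) = 4.6098
cable 4: Δx=3.0000, Δy=-2.5000; L_4 = √(Δx²+Δy²) = 3.9051

(7.0178, 3.6401, 4.6098, 3.9051)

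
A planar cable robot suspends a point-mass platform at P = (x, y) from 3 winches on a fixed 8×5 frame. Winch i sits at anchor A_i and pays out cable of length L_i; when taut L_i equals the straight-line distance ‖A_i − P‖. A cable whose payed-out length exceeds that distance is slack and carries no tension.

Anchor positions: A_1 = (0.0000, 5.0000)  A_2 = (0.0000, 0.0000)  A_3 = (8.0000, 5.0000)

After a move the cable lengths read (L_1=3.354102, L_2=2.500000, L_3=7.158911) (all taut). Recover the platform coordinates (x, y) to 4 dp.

expand ‖A_i−P‖²=L_i² and subtract eq 1 (q_i ≔ ‖A_i‖²−L_i²)
q_1 = 0.0000+25.0000−11.2500 = 13.7500
eq1−eq2 → [0.0000  10.0000]·P = 20.0000
eq1−eq3 → [-16.0000  0.0000]·P = -24.0000
2×2 solve → P = (1.5000, 2.0000)

(1.5000, 2.0000)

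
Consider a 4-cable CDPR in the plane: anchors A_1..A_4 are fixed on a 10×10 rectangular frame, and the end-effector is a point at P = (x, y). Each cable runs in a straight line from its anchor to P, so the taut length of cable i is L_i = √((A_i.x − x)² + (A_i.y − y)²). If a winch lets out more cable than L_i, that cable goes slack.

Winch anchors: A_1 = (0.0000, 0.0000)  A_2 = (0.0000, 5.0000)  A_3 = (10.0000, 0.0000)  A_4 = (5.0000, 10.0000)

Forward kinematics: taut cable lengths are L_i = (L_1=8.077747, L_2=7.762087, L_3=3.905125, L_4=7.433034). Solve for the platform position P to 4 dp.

circle eqns → linear via eq_j − eq_1; set q_j = A_j·A_j − L_j²
q_1 = 0.0000+0.0000−65.2500 = -65.2500
0.0000·x − 10.0000·y = q_1−q_2 = -30.0000
-20.0000·x + 0.0000·y = q_1−q_3 = -150.0000
-10.0000·x − 20.0000·y = q_1−q_4 = -135.0000
solve first two rows → x=7.5000, y=3.0000
check cable 4: ‖A_4−P‖² = 55.2500 ≈ L_4² = 55.2500 ✓

(7.5000, 3.0000)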